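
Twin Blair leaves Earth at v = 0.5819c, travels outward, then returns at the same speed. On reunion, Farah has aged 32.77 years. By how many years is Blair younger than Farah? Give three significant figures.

γ = 1/√(1 − 0.5819²) = 1/√0.6614 = 1.230
Blair's elapsed proper time: τ = 32.77/1.230 = 26.65 years.
Age gap = Δt − τ = 32.77 − 26.65 years.

Δt − τ = 6.12 years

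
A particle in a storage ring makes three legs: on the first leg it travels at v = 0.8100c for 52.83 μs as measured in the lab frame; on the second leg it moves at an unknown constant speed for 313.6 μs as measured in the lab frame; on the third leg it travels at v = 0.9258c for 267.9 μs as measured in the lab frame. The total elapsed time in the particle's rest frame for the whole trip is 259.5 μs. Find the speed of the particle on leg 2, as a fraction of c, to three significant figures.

β = 0.914

Leg 1: γ = 1/√(1 − 0.8100²) = 1/√0.3439 = 1.705; τ_1 = 52.83/1.705 = 30.98 μs.
Leg 2: speed unknown; τ_2 = 313.6/γ_2.
Leg 3: γ = 1/√(1 − 0.9258²) = 1/√0.1429 = 2.645; τ_3 = 267.9/2.645 = 101.3 μs.
Total proper time: 30.98 + τ_2 + 101.3 = 259.5, so τ_2 = 259.5 − 132.3 = 127.2 μs.
γ_2 = 313.6/127.2 = 2.464; β = √(1 − 1/γ²) = √0.8354.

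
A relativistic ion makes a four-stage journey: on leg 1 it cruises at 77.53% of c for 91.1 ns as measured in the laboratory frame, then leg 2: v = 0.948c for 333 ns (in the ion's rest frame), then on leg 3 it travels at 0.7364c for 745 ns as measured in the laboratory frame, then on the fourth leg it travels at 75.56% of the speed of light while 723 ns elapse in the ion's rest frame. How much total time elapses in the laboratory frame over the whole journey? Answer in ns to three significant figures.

Leg 1: 91.1 ns is already measured in the laboratory frame.
Leg 2: γ = 1/√(1 − 0.948²) = 1/√0.1013 = 3.142; Δt_2 = 3.142 × 333 = 1046 ns.
Leg 3: 745 ns is already measured in the laboratory frame.
Leg 4: β = 0.7556; γ = 1/√(1 − 0.7556²) = 1/√0.4291 = 1.527; Δt_4 = 1.527 × 723 = 1104 ns.
Total: 91.10 + 1046 + 745.0 + 1104 ns.

Δt = 2990 ns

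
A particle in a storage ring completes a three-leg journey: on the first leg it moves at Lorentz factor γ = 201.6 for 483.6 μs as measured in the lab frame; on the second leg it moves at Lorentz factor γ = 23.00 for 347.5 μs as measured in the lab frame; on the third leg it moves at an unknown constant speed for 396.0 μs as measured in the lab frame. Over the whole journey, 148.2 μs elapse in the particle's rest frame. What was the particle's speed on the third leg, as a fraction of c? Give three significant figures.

β = 0.944

Leg 1: γ = 201.6; τ_1 = 483.6/201.6 = 2.399 μs.
Leg 2: γ = 23.00; τ_2 = 347.5/23.00 = 15.11 μs.
Leg 3: speed unknown; τ_3 = 396.0/γ_3.
Total proper time: 2.399 + 15.11 + τ_3 = 148.2, so τ_3 = 148.2 − 17.51 = 130.7 μs.
γ_3 = 396.0/130.7 = 3.030; β = √(1 − 1/γ²) = √0.8911.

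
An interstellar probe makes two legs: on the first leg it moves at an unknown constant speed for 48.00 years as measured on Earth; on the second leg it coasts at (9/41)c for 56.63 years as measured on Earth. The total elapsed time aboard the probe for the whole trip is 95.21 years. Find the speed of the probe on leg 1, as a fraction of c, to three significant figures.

Leg 1: speed unknown; τ_1 = 48.00/γ_1.
Leg 2: γ = 1/√(1 − (9/41)²) = 41/40 = 1.025; τ_2 = 56.63/1.025 = 55.25 years.
Total proper time: τ_1 + 55.25 = 95.21, so τ_1 = 95.21 − 55.25 = 39.96 years.
γ_1 = 48.00/39.96 = 1.201; β = √(1 − 1/γ²) = √0.3069.

β = 0.554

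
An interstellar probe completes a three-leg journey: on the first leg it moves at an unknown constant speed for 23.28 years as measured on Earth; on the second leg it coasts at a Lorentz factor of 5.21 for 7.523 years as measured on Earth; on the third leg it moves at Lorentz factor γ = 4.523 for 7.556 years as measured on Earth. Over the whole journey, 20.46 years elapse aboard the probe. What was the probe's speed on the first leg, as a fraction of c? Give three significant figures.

β = 0.667

Leg 1: speed unknown; τ_1 = 23.28/γ_1.
Leg 2: γ = 5.21; τ_2 = 7.523/5.210 = 1.444 years.
Leg 3: γ = 4.523; τ_3 = 7.556/4.523 = 1.671 years.
Total proper time: τ_1 + 1.444 + 1.671 = 20.46, so τ_1 = 20.46 − 3.115 = 17.35 years.
γ_1 = 23.28/17.35 = 1.342; β = √(1 − 1/γ²) = √0.4449.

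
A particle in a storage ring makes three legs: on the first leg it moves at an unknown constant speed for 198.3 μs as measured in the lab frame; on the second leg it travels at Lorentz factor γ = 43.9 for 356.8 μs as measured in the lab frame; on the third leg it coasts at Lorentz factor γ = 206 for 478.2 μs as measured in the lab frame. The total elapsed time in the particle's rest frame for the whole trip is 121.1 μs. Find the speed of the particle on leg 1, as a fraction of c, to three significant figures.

β = 0.830

Leg 1: speed unknown; τ_1 = 198.3/γ_1.
Leg 2: γ = 43.9; τ_2 = 356.8/43.90 = 8.128 μs.
Leg 3: γ = 206; τ_3 = 478.2/206.0 = 2.321 μs.
Total proper time: τ_1 + 8.128 + 2.321 = 121.1, so τ_1 = 121.1 − 10.45 = 110.7 μs.
γ_1 = 198.3/110.7 = 1.792; β = √(1 − 1/γ²) = √0.6886.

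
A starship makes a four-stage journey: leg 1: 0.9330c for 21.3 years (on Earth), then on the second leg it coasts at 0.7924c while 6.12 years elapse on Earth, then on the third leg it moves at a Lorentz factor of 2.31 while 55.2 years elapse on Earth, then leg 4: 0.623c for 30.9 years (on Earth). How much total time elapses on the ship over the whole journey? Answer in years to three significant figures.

τ = 59.5 years

Leg 1: γ = 1/√(1 − 0.9330²) = 1/√0.1295 = 2.779; τ_1 = 21.3/2.779 = 7.665 years.
Leg 2: γ = 1/√(1 − 0.7924²) = 1/√0.3721 = 1.639; τ_2 = 6.12/1.639 = 3.733 years.
Leg 3: γ = 2.31; τ_3 = 55.2/2.310 = 23.90 years.
Leg 4: γ = 1/√(1 − 0.623²) = 1/√0.6119 = 1.278; τ_4 = 30.9/1.278 = 24.17 years.
Total: 7.665 + 3.733 + 23.90 + 24.17 years.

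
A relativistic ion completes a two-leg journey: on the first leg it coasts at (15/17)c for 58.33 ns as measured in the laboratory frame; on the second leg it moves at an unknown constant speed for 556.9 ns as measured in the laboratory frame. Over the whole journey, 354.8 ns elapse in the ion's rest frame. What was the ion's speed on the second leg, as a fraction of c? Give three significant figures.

β = 0.809

Leg 1: γ = 1/√(1 − (15/17)²) = 17/8 = 2.125; τ_1 = 58.33/2.125 = 27.45 ns.
Leg 2: speed unknown; τ_2 = 556.9/γ_2.
Total proper time: 27.45 + τ_2 = 354.8, so τ_2 = 354.8 − 27.45 = 327.4 ns.
γ_2 = 556.9/327.4 = 1.701; β = √(1 − 1/γ²) = √0.6545.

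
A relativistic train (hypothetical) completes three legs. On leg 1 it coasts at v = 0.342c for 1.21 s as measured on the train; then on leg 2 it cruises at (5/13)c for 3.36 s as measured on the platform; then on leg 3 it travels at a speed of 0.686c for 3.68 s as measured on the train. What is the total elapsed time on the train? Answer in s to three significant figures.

τ = 7.99 s

Leg 1: 1.21 s is already measured on the train.
Leg 2: γ = 1/√(1 − (5/13)²) = 13/12 ≈ 1.083; τ_2 = 3.36/1.083 = 3.102 s.
Leg 3: 3.68 s is already measured on the train.
Total: 1.210 + 3.102 + 3.680 s.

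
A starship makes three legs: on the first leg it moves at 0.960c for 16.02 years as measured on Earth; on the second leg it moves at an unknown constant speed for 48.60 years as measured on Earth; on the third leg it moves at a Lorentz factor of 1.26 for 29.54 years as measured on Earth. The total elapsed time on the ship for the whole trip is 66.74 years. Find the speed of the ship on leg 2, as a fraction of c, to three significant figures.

β = 0.602

Leg 1: γ = 1/√(1 − 0.960²) = 25/7 ≈ 3.571; τ_1 = 16.02/3.571 = 4.486 years.
Leg 2: speed unknown; τ_2 = 48.60/γ_2.
Leg 3: γ = 1.26; τ_3 = 29.54/1.260 = 23.44 years.
Total proper time: 4.486 + τ_2 + 23.44 = 66.74, so τ_2 = 66.74 − 27.93 = 38.81 years.
γ_2 = 48.60/38.81 = 1.252; β = √(1 − 1/γ²) = √0.3623.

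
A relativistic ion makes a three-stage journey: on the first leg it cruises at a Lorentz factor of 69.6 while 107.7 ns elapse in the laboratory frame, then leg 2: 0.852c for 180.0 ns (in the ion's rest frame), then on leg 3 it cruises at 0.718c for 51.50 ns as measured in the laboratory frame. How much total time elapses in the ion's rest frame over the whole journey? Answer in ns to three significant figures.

τ = 217 ns

Leg 1: γ = 69.6; τ_1 = 107.7/69.60 = 1.547 ns.
Leg 2: 180.0 ns is already measured in the ion's rest frame.
Leg 3: γ = 1/√(1 − 0.718²) = 1/√0.4845 = 1.437; τ_3 = 51.50/1.437 = 35.85 ns.
Total: 1.547 + 180.0 + 35.85 ns.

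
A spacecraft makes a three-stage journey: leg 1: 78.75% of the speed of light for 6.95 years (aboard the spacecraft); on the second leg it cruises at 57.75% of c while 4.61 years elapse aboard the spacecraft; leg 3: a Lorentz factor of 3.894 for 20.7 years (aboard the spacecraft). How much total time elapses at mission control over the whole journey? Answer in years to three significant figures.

Δt = 97.5 years

Leg 1: β = 0.7875; γ = 1/√(1 − 0.7875²) = 1/√0.3798 = 1.623; Δt_1 = 1.623 × 6.95 = 11.28 years.
Leg 2: β = 0.5775; γ = 1/√(1 − 0.5775²) = 1/√0.6665 = 1.225; Δt_2 = 1.225 × 4.61 = 5.647 years.
Leg 3: γ = 3.894; Δt_3 = 3.894 × 20.7 = 80.61 years.
Total: 11.28 + 5.647 + 80.61 years.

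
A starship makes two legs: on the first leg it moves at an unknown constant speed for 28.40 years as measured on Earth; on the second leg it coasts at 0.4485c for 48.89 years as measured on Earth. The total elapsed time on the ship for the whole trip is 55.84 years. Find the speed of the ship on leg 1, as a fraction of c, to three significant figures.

Leg 1: speed unknown; τ_1 = 28.40/γ_1.
Leg 2: γ = 1/√(1 − 0.4485²) = 1/√0.7988 = 1.119; τ_2 = 48.89/1.119 = 43.70 years.
Total proper time: τ_1 + 43.70 = 55.84, so τ_1 = 55.84 − 43.70 = 12.14 years.
γ_1 = 28.40/12.14 = 2.339; β = √(1 − 1/γ²) = √0.8172.

β = 0.904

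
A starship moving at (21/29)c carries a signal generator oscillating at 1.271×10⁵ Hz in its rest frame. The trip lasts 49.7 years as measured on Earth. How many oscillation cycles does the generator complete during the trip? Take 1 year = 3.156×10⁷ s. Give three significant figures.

N = 1.37×10¹⁴

γ = 1/√(1 − (21/29)²) = 29/20 = 1.450
The oscillator's own cycle count is N = f × τ where τ is the proper time on the ship. τ = Δt/γ = 49.7/1.450 = 34.28 years = 1.082×10⁹ s.
N = 1.271×10⁵ × 1.082×10⁹ = 1.375×10¹⁴.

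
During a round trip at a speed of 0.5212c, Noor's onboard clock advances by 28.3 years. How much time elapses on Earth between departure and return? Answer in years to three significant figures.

γ = 1/√(1 − 0.5212²) = 1/√0.7284 = 1.172
Earth-frame duration is the dilated interval: Δt = γτ = 1.172 × 28.3 years.

Δt = 33.2 years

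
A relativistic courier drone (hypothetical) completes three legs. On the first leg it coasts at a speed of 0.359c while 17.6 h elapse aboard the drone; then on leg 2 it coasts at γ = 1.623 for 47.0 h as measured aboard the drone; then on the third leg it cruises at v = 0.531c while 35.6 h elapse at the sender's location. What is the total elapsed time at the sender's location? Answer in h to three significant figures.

Δt = 131 h

Leg 1: γ = 1/√(1 − 0.359²) = 1/√0.8711 = 1.071; Δt_1 = 1.071 × 17.6 = 18.86 h.
Leg 2: γ = 1.623; Δt_2 = 1.623 × 47.0 = 76.28 h.
Leg 3: 35.6 h is already measured at the sender's location.
Total: 18.86 + 76.28 + 35.60 h.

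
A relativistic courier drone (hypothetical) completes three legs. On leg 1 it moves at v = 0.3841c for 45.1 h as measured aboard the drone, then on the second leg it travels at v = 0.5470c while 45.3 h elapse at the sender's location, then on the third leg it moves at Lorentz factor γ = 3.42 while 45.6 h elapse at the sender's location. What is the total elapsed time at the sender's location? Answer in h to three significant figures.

Δt = 140 h

Leg 1: γ = 1/√(1 − 0.3841²) = 1/√0.8525 = 1.083; Δt_1 = 1.083 × 45.1 = 48.85 h.
Leg 2: 45.3 h is already measured at the sender's location.
Leg 3: 45.6 h is already measured at the sender's location.
Total: 48.85 + 45.30 + 45.60 h.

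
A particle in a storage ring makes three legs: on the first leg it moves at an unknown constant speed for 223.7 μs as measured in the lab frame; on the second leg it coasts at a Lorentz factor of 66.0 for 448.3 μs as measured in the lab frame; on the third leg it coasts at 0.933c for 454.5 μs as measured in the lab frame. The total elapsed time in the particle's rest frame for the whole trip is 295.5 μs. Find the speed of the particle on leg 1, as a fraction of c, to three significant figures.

β = 0.829

Leg 1: speed unknown; τ_1 = 223.7/γ_1.
Leg 2: γ = 66.0; τ_2 = 448.3/66.00 = 6.792 μs.
Leg 3: γ = 1/√(1 − 0.933²) = 1/√0.1295 = 2.779; τ_3 = 454.5/2.779 = 163.6 μs.
Total proper time: τ_1 + 6.792 + 163.6 = 295.5, so τ_1 = 295.5 − 170.4 = 125.1 μs.
γ_1 = 223.7/125.1 = 1.788; β = √(1 − 1/γ²) = √0.6870.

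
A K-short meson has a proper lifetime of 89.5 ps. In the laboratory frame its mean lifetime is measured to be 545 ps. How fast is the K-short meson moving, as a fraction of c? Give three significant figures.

β = 0.986

γ = Δt/τ₀ = 545/89.5 = 6.089
β = √(1 − 1/γ²) = √(1 − 0.02697) = √0.9730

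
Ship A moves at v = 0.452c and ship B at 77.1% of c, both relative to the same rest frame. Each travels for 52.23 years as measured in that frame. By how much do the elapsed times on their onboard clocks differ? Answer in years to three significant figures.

A: γ = 1/√(1 − 0.452²) = 1/√0.7957 = 1.121; τ_A = 52.23/1.121 = 46.59 years.
B: β = 0.771; γ = 1/√(1 − 0.771²) = 1/√0.4056 = 1.570; τ_B = 52.23/1.570 = 33.26 years.

|τ_A − τ_B| = 13.3 years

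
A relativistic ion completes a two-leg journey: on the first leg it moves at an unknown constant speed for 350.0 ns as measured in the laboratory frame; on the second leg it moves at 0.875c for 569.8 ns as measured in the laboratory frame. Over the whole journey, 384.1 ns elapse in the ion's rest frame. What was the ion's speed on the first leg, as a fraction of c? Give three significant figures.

Leg 1: speed unknown; τ_1 = 350.0/γ_1.
Leg 2: γ = 1/√(1 − 0.875²) = 1/√0.2344 = 2.066; τ_2 = 569.8/2.066 = 275.9 ns.
Total proper time: τ_1 + 275.9 = 384.1, so τ_1 = 384.1 − 275.9 = 108.2 ns.
γ_1 = 350.0/108.2 = 3.233; β = √(1 − 1/γ²) = √0.9043.

β = 0.951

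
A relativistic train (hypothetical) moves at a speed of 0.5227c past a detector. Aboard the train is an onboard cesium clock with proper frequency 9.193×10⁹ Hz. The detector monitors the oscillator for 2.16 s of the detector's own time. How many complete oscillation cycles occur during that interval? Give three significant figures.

γ = 1/√(1 − 0.5227²) = 1/√0.7268 = 1.173
During 2.16 s of lab time, the oscillator's proper time advances by τ = Δt/γ = 2.16/1.173 = 1.841 s = 1.841×10⁰ s.
N = f × τ = 9.193×10⁹ × 1.841×10⁰ = 1.693×10¹⁰.

N = 1.69×10¹⁰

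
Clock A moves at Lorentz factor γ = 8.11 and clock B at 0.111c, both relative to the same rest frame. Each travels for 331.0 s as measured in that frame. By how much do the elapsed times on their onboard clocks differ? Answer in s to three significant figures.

|τ_A − τ_B| = 288 s

A: γ = 8.11; τ_A = 331.0/8.110 = 40.81 s.
B: γ = 1/√(1 − 0.111²) = 1/√0.9877 = 1.006; τ_B = 331.0/1.006 = 329.0 s.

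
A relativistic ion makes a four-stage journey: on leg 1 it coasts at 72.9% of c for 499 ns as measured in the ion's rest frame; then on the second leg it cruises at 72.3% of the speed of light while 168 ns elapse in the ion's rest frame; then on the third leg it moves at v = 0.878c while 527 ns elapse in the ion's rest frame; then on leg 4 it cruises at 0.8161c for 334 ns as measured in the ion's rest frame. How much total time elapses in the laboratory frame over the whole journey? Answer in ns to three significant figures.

Leg 1: β = 0.729; γ = 1/√(1 − 0.729²) = 1/√0.4686 = 1.461; Δt_1 = 1.461 × 499 = 729.0 ns.
Leg 2: β = 0.723; γ = 1/√(1 − 0.723²) = 1/√0.4773 = 1.447; Δt_2 = 1.447 × 168 = 243.2 ns.
Leg 3: γ = 1/√(1 − 0.878²) = 1/√0.2291 = 2.089; Δt_3 = 2.089 × 527 = 1101 ns.
Leg 4: γ = 1/√(1 − 0.8161²) = 1/√0.3340 = 1.730; Δt_4 = 1.730 × 334 = 577.9 ns.
Total: 729.0 + 243.2 + 1101 + 577.9 ns.

Δt = 2650 ns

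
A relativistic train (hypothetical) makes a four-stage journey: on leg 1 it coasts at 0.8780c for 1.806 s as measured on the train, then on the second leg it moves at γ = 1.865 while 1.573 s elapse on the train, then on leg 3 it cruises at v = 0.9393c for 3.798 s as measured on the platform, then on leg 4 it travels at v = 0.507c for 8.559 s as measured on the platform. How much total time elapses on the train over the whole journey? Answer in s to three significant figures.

Leg 1: 1.806 s is already measured on the train.
Leg 2: 1.573 s is already measured on the train.
Leg 3: γ = 1/√(1 − 0.9393²) = 1/√0.1177 = 2.915; τ_3 = 3.798/2.915 = 1.303 s.
Leg 4: γ = 1/√(1 − 0.507²) = 1/√0.7430 = 1.160; τ_4 = 8.559/1.160 = 7.377 s.
Total: 1.806 + 1.573 + 1.303 + 7.377 s.

τ = 12.1 s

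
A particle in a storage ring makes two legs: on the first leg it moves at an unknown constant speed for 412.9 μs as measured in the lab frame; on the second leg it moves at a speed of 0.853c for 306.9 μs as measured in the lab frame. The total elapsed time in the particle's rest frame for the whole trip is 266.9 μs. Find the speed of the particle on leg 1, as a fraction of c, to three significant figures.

Leg 1: speed unknown; τ_1 = 412.9/γ_1.
Leg 2: γ = 1/√(1 − 0.853²) = 1/√0.2724 = 1.916; τ_2 = 306.9/1.916 = 160.2 μs.
Total proper time: τ_1 + 160.2 = 266.9, so τ_1 = 266.9 − 160.2 = 106.7 μs.
γ_1 = 412.9/106.7 = 3.869; β = √(1 − 1/γ²) = √0.9332.

β = 0.966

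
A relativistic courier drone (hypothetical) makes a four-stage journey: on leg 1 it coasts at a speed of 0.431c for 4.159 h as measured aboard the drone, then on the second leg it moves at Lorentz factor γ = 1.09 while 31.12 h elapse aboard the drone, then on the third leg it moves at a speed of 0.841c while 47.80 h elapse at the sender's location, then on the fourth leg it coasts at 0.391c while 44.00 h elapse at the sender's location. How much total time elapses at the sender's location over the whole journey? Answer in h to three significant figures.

Leg 1: γ = 1/√(1 − 0.431²) = 1/√0.8142 = 1.108; Δt_1 = 1.108 × 4.159 = 4.609 h.
Leg 2: γ = 1.09; Δt_2 = 1.090 × 31.12 = 33.92 h.
Leg 3: 47.80 h is already measured at the sender's location.
Leg 4: 44.00 h is already measured at the sender's location.
Total: 4.609 + 33.92 + 47.80 + 44.00 h.

Δt = 130 h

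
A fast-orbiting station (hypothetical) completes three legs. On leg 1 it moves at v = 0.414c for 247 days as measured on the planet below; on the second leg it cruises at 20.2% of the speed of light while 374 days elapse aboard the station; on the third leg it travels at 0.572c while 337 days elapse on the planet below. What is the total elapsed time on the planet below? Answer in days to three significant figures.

Leg 1: 247 days is already measured on the planet below.
Leg 2: β = 0.202; γ = 1/√(1 − 0.202²) = 1/√0.9592 = 1.021; Δt_2 = 1.021 × 374 = 381.9 days.
Leg 3: 337 days is already measured on the planet below.
Total: 247.0 + 381.9 + 337.0 days.

Δt = 966 days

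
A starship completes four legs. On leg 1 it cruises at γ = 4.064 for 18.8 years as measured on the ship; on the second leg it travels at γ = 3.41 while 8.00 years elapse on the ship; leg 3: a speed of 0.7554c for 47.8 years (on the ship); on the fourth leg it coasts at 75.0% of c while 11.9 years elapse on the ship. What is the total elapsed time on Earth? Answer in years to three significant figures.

Leg 1: γ = 4.064; Δt_1 = 4.064 × 18.8 = 76.40 years.
Leg 2: γ = 3.41; Δt_2 = 3.410 × 8.00 = 27.28 years.
Leg 3: γ = 1/√(1 − 0.7554²) = 1/√0.4294 = 1.526; Δt_3 = 1.526 × 47.8 = 72.95 years.
Leg 4: β = 0.750; γ = 1/√(1 − 0.750²) = 1/√0.4375 = 1.512; Δt_4 = 1.512 × 11.9 = 17.99 years.
Total: 76.40 + 27.28 + 72.95 + 17.99 years.

Δt = 195 years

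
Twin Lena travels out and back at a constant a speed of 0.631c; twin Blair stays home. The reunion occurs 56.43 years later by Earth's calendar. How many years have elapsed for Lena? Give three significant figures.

γ = 1/√(1 − 0.631²) = 1/√0.6018 = 1.289
Lena's clock measures proper time along the trip: τ = Δt/γ = 56.43/1.289 years.

τ = 43.8 years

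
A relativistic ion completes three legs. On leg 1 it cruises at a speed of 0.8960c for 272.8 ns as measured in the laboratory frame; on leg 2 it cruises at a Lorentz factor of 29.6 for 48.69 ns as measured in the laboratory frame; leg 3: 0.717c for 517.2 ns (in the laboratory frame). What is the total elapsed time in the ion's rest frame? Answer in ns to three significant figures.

Leg 1: γ = 1/√(1 − 0.8960²) = 1/√0.1972 = 2.252; τ_1 = 272.8/2.252 = 121.1 ns.
Leg 2: γ = 29.6; τ_2 = 48.69/29.60 = 1.645 ns.
Leg 3: γ = 1/√(1 − 0.717²) = 1/√0.4859 = 1.435; τ_3 = 517.2/1.435 = 360.5 ns.
Total: 121.1 + 1.645 + 360.5 ns.

τ = 483 ns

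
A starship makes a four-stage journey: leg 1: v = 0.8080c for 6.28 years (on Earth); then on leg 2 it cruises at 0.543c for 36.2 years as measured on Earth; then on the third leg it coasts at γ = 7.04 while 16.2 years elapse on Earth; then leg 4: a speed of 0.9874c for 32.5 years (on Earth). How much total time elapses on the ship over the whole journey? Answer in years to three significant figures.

Leg 1: γ = 1/√(1 − 0.8080²) = 1/√0.3471 = 1.697; τ_1 = 6.28/1.697 = 3.700 years.
Leg 2: γ = 1/√(1 − 0.543²) = 1/√0.7052 = 1.191; τ_2 = 36.2/1.191 = 30.40 years.
Leg 3: γ = 7.04; τ_3 = 16.2/7.040 = 2.301 years.
Leg 4: γ = 1/√(1 − 0.9874²) = 1/√0.02504 = 6.319; τ_4 = 32.5/6.319 = 5.143 years.
Total: 3.700 + 30.40 + 2.301 + 5.143 years.

τ = 41.5 years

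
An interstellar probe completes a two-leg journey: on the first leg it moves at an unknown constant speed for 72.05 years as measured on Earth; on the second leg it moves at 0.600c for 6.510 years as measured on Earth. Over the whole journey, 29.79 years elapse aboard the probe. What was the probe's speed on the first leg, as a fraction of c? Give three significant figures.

β = 0.940

Leg 1: speed unknown; τ_1 = 72.05/γ_1.
Leg 2: γ = 1/√(1 − 0.600²) = 1/√0.6400 = 1.250; τ_2 = 6.510/1.250 = 5.208 years.
Total proper time: τ_1 + 5.208 = 29.79, so τ_1 = 29.79 − 5.208 = 24.58 years.
γ_1 = 72.05/24.58 = 2.931; β = √(1 − 1/γ²) = √0.8836.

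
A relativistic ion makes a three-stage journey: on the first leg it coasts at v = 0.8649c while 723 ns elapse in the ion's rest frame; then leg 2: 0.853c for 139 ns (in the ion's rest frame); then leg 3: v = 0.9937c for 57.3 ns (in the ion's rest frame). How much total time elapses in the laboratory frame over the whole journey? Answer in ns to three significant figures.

Leg 1: γ = 1/√(1 − 0.8649²) = 1/√0.2519 = 1.992; Δt_1 = 1.992 × 723 = 1440 ns.
Leg 2: γ = 1/√(1 − 0.853²) = 1/√0.2724 = 1.916; Δt_2 = 1.916 × 139 = 266.3 ns.
Leg 3: γ = 1/√(1 − 0.9937²) = 1/√0.01256 = 8.923; Δt_3 = 8.923 × 57.3 = 511.3 ns.
Total: 1440 + 266.3 + 511.3 ns.

Δt = 2220 ns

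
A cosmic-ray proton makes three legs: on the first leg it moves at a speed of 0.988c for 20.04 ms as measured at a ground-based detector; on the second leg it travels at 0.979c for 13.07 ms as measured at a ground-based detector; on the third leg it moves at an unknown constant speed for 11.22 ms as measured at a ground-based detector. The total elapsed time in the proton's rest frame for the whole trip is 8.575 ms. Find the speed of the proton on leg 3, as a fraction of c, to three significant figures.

β = 0.968

Leg 1: γ = 1/√(1 − 0.988²) = 1/√0.02386 = 6.474; τ_1 = 20.04/6.474 = 3.095 ms.
Leg 2: γ = 1/√(1 − 0.979²) = 1/√0.04156 = 4.905; τ_2 = 13.07/4.905 = 2.664 ms.
Leg 3: speed unknown; τ_3 = 11.22/γ_3.
Total proper time: 3.095 + 2.664 + τ_3 = 8.575, so τ_3 = 8.575 − 5.760 = 2.815 ms.
γ_3 = 11.22/2.815 = 3.985; β = √(1 − 1/γ²) = √0.9370.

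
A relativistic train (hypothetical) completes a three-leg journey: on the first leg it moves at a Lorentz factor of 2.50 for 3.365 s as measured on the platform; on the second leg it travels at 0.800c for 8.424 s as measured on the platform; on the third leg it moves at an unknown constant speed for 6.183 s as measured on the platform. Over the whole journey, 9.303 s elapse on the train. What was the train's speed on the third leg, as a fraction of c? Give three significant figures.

β = 0.883

Leg 1: γ = 2.50; τ_1 = 3.365/2.500 = 1.346 s.
Leg 2: γ = 1/√(1 − 0.800²) = 5/3 ≈ 1.667; τ_2 = 8.424/1.667 = 5.054 s.
Leg 3: speed unknown; τ_3 = 6.183/γ_3.
Total proper time: 1.346 + 5.054 + τ_3 = 9.303, so τ_3 = 9.303 − 6.400 = 2.903 s.
γ_3 = 6.183/2.903 = 2.130; β = √(1 − 1/γ²) = √0.7796.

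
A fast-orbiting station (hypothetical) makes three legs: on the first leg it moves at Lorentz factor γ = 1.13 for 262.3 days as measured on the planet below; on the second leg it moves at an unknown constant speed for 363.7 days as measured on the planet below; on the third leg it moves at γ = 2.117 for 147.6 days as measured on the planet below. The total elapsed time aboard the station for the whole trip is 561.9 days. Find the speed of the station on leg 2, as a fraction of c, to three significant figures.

β = 0.699

Leg 1: γ = 1.13; τ_1 = 262.3/1.130 = 232.1 days.
Leg 2: speed unknown; τ_2 = 363.7/γ_2.
Leg 3: γ = 2.117; τ_3 = 147.6/2.117 = 69.72 days.
Total proper time: 232.1 + τ_2 + 69.72 = 561.9, so τ_2 = 561.9 − 301.8 = 260.1 days.
γ_2 = 363.7/260.1 = 1.399; β = √(1 − 1/γ²) = √0.4887.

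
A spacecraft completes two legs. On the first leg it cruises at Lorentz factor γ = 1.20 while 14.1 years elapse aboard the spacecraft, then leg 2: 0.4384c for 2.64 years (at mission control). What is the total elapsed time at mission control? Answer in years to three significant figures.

Leg 1: γ = 1.20; Δt_1 = 1.200 × 14.1 = 16.92 years.
Leg 2: 2.64 years is already measured at mission control.
Total: 16.92 + 2.640 years.

Δt = 19.6 years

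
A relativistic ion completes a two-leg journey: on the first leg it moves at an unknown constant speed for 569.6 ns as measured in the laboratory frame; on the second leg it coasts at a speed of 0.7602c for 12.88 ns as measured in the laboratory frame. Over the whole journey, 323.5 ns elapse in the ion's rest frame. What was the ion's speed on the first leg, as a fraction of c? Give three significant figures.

β = 0.833

Leg 1: speed unknown; τ_1 = 569.6/γ_1.
Leg 2: γ = 1/√(1 − 0.7602²) = 1/√0.4221 = 1.539; τ_2 = 12.88/1.539 = 8.368 ns.
Total proper time: τ_1 + 8.368 = 323.5, so τ_1 = 323.5 − 8.368 = 315.1 ns.
γ_1 = 569.6/315.1 = 1.807; β = √(1 − 1/γ²) = √0.6939.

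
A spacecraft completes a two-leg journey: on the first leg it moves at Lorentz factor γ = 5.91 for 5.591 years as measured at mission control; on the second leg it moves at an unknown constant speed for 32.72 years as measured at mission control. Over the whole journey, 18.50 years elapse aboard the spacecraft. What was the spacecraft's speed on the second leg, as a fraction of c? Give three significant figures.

Leg 1: γ = 5.91; τ_1 = 5.591/5.910 = 0.9460 years.
Leg 2: speed unknown; τ_2 = 32.72/γ_2.
Total proper time: 0.9460 + τ_2 = 18.50, so τ_2 = 18.50 − 0.9460 = 17.55 years.
γ_2 = 32.72/17.55 = 1.864; β = √(1 − 1/γ²) = √0.7122.

β = 0.844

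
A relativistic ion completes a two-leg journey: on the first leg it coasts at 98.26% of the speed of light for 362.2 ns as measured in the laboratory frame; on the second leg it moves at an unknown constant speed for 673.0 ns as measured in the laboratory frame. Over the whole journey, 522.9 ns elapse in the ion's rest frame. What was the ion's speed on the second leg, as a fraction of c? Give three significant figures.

β = 0.736

Leg 1: β = 0.9826; γ = 1/√(1 − 0.9826²) = 1/√0.03450 = 5.384; τ_1 = 362.2/5.384 = 67.27 ns.
Leg 2: speed unknown; τ_2 = 673.0/γ_2.
Total proper time: 67.27 + τ_2 = 522.9, so τ_2 = 522.9 − 67.27 = 455.6 ns.
γ_2 = 673.0/455.6 = 1.477; β = √(1 − 1/γ²) = √0.5417.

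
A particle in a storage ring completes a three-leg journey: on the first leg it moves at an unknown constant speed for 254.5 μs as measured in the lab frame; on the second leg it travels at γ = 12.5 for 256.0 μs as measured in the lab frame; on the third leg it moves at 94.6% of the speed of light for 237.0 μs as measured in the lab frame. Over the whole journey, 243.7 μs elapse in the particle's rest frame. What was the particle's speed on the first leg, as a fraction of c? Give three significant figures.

Leg 1: speed unknown; τ_1 = 254.5/γ_1.
Leg 2: γ = 12.5; τ_2 = 256.0/12.50 = 20.48 μs.
Leg 3: β = 0.946; γ = 1/√(1 − 0.946²) = 1/√0.1051 = 3.085; τ_3 = 237.0/3.085 = 76.83 μs.
Total proper time: τ_1 + 20.48 + 76.83 = 243.7, so τ_1 = 243.7 − 97.31 = 146.4 μs.
γ_1 = 254.5/146.4 = 1.738; β = √(1 − 1/γ²) = √0.6691.

β = 0.818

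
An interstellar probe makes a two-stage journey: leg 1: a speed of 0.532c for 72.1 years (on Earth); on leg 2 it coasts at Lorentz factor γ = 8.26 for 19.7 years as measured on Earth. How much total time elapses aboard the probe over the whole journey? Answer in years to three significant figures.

Leg 1: γ = 1/√(1 − 0.532²) = 1/√0.7170 = 1.181; τ_1 = 72.1/1.181 = 61.05 years.
Leg 2: γ = 8.26; τ_2 = 19.7/8.260 = 2.385 years.
Total: 61.05 + 2.385 years.

τ = 63.4 years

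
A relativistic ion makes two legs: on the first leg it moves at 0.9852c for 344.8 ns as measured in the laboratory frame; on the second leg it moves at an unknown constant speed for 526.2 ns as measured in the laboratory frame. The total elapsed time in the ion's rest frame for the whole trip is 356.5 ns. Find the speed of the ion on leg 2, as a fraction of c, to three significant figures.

β = 0.825

Leg 1: γ = 1/√(1 − 0.9852²) = 1/√0.02938 = 5.834; τ_1 = 344.8/5.834 = 59.10 ns.
Leg 2: speed unknown; τ_2 = 526.2/γ_2.
Total proper time: 59.10 + τ_2 = 356.5, so τ_2 = 356.5 − 59.10 = 297.4 ns.
γ_2 = 526.2/297.4 = 1.769; β = √(1 − 1/γ²) = √0.6806.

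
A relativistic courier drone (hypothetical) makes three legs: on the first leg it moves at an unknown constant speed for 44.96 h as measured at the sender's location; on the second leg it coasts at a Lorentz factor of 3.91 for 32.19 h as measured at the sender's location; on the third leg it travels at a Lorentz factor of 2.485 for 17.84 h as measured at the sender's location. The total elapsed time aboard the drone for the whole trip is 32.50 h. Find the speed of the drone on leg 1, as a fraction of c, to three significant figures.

Leg 1: speed unknown; τ_1 = 44.96/γ_1.
Leg 2: γ = 3.91; τ_2 = 32.19/3.910 = 8.233 h.
Leg 3: γ = 2.485; τ_3 = 17.84/2.485 = 7.179 h.
Total proper time: τ_1 + 8.233 + 7.179 = 32.50, so τ_1 = 32.50 − 15.41 = 17.09 h.
γ_1 = 44.96/17.09 = 2.631; β = √(1 − 1/γ²) = √0.8555.

β = 0.925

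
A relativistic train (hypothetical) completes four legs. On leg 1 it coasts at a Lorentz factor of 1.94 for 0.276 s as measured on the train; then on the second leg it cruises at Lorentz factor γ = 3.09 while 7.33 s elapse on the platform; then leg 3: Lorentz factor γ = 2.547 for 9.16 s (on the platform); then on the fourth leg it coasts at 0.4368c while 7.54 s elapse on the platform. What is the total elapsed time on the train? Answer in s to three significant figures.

Leg 1: 0.276 s is already measured on the train.
Leg 2: γ = 3.09; τ_2 = 7.33/3.090 = 2.372 s.
Leg 3: γ = 2.547; τ_3 = 9.16/2.547 = 3.596 s.
Leg 4: γ = 1/√(1 − 0.4368²) = 1/√0.8092 = 1.112; τ_4 = 7.54/1.112 = 6.783 s.
Total: 0.2760 + 2.372 + 3.596 + 6.783 s.

τ = 13.0 s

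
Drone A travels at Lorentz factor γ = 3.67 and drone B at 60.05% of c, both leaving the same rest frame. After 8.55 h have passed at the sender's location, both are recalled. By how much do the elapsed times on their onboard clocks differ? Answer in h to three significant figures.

A: γ = 3.67; τ_A = 8.55/3.670 = 2.330 h.
B: β = 0.6005; γ = 1/√(1 − 0.6005²) = 1/√0.6394 = 1.251; τ_B = 8.55/1.251 = 6.837 h.

|τ_A − τ_B| = 4.51 h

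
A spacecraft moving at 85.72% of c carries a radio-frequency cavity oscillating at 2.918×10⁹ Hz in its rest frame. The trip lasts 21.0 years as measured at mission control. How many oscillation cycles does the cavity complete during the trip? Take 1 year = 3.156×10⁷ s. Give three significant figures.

N = 9.96×10¹⁷

β = 0.8572; γ = 1/√(1 − 0.8572²) = 1/√0.2652 = 1.942
The oscillator's own cycle count is N = f × τ where τ is the proper time aboard the spacecraft. τ = Δt/γ = 21.0/1.942 = 10.81 years = 3.413×10⁸ s.
N = 2.918×10⁹ × 3.413×10⁸ = 9.959×10¹⁷.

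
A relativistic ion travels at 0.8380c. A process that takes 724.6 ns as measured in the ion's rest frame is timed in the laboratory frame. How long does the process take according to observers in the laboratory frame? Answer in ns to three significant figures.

γ = 1/√(1 − 0.8380²) = 1/√0.2978 = 1.833
The interval measured in the ion's rest frame is the proper time (both events occur at the same place in that frame); the lab-frame interval is Δt = γτ = 1.833 × 724.6 ns.

Δt = 1330 ns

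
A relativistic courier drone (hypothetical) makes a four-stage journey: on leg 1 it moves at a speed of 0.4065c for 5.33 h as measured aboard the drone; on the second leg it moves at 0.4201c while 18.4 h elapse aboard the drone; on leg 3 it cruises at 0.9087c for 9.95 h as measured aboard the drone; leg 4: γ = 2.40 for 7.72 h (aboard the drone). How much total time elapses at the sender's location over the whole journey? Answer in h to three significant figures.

Leg 1: γ = 1/√(1 − 0.4065²) = 1/√0.8348 = 1.095; Δt_1 = 1.095 × 5.33 = 5.834 h.
Leg 2: γ = 1/√(1 − 0.4201²) = 1/√0.8235 = 1.102; Δt_2 = 1.102 × 18.4 = 20.28 h.
Leg 3: γ = 1/√(1 − 0.9087²) = 1/√0.1743 = 2.395; Δt_3 = 2.395 × 9.95 = 23.84 h.
Leg 4: γ = 2.40; Δt_4 = 2.400 × 7.72 = 18.53 h.
Total: 5.834 + 20.28 + 23.84 + 18.53 h.

Δt = 68.5 h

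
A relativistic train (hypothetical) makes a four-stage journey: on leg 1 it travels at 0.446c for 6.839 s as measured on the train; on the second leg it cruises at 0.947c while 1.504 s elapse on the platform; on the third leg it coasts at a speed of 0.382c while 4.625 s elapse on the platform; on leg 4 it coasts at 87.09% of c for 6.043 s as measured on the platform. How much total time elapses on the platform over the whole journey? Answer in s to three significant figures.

Leg 1: γ = 1/√(1 − 0.446²) = 1/√0.8011 = 1.117; Δt_1 = 1.117 × 6.839 = 7.641 s.
Leg 2: 1.504 s is already measured on the platform.
Leg 3: 4.625 s is already measured on the platform.
Leg 4: 6.043 s is already measured on the platform.
Total: 7.641 + 1.504 + 4.625 + 6.043 s.

Δt = 19.8 s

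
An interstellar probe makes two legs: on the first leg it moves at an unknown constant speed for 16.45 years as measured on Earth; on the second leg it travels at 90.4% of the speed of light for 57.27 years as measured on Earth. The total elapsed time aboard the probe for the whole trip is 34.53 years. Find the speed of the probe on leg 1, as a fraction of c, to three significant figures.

β = 0.792

Leg 1: speed unknown; τ_1 = 16.45/γ_1.
Leg 2: β = 0.904; γ = 1/√(1 − 0.904²) = 1/√0.1828 = 2.339; τ_2 = 57.27/2.339 = 24.48 years.
Total proper time: τ_1 + 24.48 = 34.53, so τ_1 = 34.53 − 24.48 = 10.05 years.
γ_1 = 16.45/10.05 = 1.638; β = √(1 − 1/γ²) = √0.6271.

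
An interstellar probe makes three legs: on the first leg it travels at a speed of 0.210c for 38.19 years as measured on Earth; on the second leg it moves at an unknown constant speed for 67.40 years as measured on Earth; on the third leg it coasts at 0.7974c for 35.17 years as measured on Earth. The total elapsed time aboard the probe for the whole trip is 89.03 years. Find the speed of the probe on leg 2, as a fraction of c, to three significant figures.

Leg 1: γ = 1/√(1 − 0.210²) = 1/√0.9559 = 1.023; τ_1 = 38.19/1.023 = 37.34 years.
Leg 2: speed unknown; τ_2 = 67.40/γ_2.
Leg 3: γ = 1/√(1 − 0.7974²) = 1/√0.3642 = 1.657; τ_3 = 35.17/1.657 = 21.22 years.
Total proper time: 37.34 + τ_2 + 21.22 = 89.03, so τ_2 = 89.03 − 58.56 = 30.47 years.
γ_2 = 67.40/30.47 = 2.212; β = √(1 − 1/γ²) = √0.7957.

β = 0.892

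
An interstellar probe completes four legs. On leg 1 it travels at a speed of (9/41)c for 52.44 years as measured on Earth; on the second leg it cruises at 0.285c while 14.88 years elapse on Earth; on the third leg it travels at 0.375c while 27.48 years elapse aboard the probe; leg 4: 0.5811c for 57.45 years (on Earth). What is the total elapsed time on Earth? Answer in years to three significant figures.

Leg 1: 52.44 years is already measured on Earth.
Leg 2: 14.88 years is already measured on Earth.
Leg 3: γ = 1/√(1 − 0.375²) = 1/√0.8594 = 1.079; Δt_3 = 1.079 × 27.48 = 29.64 years.
Leg 4: 57.45 years is already measured on Earth.
Total: 52.44 + 14.88 + 29.64 + 57.45 years.

Δt = 154 years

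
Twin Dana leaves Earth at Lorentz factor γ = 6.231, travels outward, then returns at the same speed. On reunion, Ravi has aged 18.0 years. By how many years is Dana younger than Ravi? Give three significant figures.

γ = 6.231
Dana's elapsed proper time: τ = 18.0/6.231 = 2.889 years.
Age gap = Δt − τ = 18.0 − 2.889 years.

Δt − τ = 15.1 years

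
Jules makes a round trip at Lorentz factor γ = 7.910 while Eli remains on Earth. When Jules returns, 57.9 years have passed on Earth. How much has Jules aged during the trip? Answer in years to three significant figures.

τ = 7.32 years

γ = 7.910
Jules's clock measures proper time along the trip: τ = Δt/γ = 57.9/7.910 years.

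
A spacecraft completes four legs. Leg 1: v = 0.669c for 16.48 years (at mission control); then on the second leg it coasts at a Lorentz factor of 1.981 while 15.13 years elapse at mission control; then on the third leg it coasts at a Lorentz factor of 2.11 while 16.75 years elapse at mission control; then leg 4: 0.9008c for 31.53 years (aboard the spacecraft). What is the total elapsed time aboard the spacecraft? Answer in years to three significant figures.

τ = 59.4 years

Leg 1: γ = 1/√(1 − 0.669²) = 1/√0.5524 = 1.345; τ_1 = 16.48/1.345 = 12.25 years.
Leg 2: γ = 1.981; τ_2 = 15.13/1.981 = 7.638 years.
Leg 3: γ = 2.11; τ_3 = 16.75/2.110 = 7.938 years.
Leg 4: 31.53 years is already measured aboard the spacecraft.
Total: 12.25 + 7.638 + 7.938 + 31.53 years.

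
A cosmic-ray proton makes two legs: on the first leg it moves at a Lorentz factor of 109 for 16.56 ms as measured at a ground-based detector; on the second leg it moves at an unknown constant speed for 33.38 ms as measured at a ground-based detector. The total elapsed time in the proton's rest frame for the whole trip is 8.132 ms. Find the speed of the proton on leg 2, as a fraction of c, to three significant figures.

Leg 1: γ = 109; τ_1 = 16.56/109.0 = 0.1519 ms.
Leg 2: speed unknown; τ_2 = 33.38/γ_2.
Total proper time: 0.1519 + τ_2 = 8.132, so τ_2 = 8.132 − 0.1519 = 7.980 ms.
γ_2 = 33.38/7.980 = 4.183; β = √(1 − 1/γ²) = √0.9428.

β = 0.971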